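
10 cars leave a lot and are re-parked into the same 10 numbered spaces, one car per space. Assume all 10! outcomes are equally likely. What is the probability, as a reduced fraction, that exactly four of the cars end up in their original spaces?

53/3456

Favorable outcomes: C(10,4)·!6 = 210·265 = 55650.
Total outcomes: 10! = 3628800.
Probability = 55650/3628800 = 53/3456.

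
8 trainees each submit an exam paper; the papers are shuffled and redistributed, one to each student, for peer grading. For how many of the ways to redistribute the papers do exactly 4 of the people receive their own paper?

Choose which 4 of the 8 are fixed: C(8,4) = 70.
The other 4 form a derangement: !4 = 9.
Total: 70 × 9 = 630.

630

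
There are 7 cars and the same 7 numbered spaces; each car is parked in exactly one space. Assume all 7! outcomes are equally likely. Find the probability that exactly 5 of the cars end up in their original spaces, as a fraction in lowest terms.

1/240

Favorable outcomes: C(7,5)·!2 = 21·1 = 21.
Total outcomes: 7! = 5040.
Probability = 21/5040 = 1/240.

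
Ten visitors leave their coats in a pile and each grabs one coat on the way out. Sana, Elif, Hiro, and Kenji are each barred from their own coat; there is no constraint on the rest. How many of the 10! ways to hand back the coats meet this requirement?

2399760

Let A_j be the event that the j-th constrained one is fixed. By inclusion-exclusion over the 4 events:
Σ_{j=0}^{4} (-1)^j C(4,j)(10-j)!
= C(4,0)·10! - C(4,1)·9! + C(4,2)·8! - C(4,3)·7! + C(4,4)·6!
= 3628800 - 1451520 + 241920 - 20160 + 720
= 2399760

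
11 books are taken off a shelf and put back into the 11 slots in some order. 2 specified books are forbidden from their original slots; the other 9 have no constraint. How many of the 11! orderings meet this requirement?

Let A_j be the event that the j-th constrained one is fixed. By inclusion-exclusion over the 2 events:
Σ_{j=0}^{2} (-1)^j C(2,j)(11-j)!
= C(2,0)·11! - C(2,1)·10! + C(2,2)·9!
= 39916800 - 7257600 + 362880
= 33022080

33022080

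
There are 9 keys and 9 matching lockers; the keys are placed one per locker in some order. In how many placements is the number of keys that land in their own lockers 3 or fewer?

# with exactly i fixed is C(9,i)·!(9-i); sum over i=0..3:
  i=0: C(9,0)·!9 = 1·133496 = 133496
  i=1: C(9,1)·!8 = 9·14833 = 133497
  i=2: C(9,2)·!7 = 36·1854 = 66744
  i=3: C(9,3)·!6 = 84·265 = 22260
Total = 355997.

355997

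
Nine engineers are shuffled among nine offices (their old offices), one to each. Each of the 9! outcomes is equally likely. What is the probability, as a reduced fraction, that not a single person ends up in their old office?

Favorable outcomes: !9 = 133496.
Total outcomes: 9! = 362880.
Probability = 133496/362880 = 16687/45360.

16687/45360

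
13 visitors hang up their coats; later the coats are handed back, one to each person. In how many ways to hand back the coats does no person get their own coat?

2290792932

!13 is the nearest integer to 13!/e.
13! = 6227020800, and 6227020800/e ≈ 2290792932.07, so !13 = 2290792932.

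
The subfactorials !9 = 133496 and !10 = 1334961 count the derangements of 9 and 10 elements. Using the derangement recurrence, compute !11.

14684570

!11 = (11-1)·(!10 + !9) = 10·(1334961 + 133496) = 10·1468457 = 14684570.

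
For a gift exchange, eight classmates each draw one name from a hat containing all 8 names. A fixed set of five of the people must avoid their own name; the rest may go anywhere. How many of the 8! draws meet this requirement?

21234

Let A_j be the event that the j-th constrained one is fixed. By inclusion-exclusion over the 5 events:
Σ_{j=0}^{5} (-1)^j C(5,j)(8-j)!
= C(5,0)·8! - C(5,1)·7! + C(5,2)·6! - C(5,3)·5! + C(5,4)·4! - C(5,5)·3!
= 40320 - 25200 + 7200 - 1200 + 120 - 6
= 21234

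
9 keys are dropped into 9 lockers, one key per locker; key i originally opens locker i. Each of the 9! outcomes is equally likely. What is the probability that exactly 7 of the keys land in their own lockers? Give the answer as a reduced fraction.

1/10080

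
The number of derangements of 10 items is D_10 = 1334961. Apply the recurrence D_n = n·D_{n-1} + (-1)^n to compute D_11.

D_11 = 11·1334961 - 1 = 14684570.

14684570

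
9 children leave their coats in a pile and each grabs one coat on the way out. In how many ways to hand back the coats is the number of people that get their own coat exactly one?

Pick the single fixed position: C(9,1) = 9 ways.
The remaining 8 must be deranged: !8 = 14833.
Total: 9 × 14833 = 133497.

133497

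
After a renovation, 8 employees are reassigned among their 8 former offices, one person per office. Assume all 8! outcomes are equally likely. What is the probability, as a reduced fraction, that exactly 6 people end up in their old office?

1/1440

Favorable outcomes: C(8,6)·!2 = 28·1 = 28.
Total outcomes: 8! = 40320.
Probability = 28/40320 = 1/1440.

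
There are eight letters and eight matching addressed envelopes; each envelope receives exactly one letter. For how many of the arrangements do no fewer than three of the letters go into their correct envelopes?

3235

# with exactly i fixed is C(8,i)·!(8-i); sum over i=3..8:
  i=3: C(8,3)·!5 = 56·44 = 2464
  i=4: C(8,4)·!4 = 70·9 = 630
  i=5: C(8,5)·!3 = 56·2 = 112
  i=6: C(8,6)·!2 = 28·1 = 28
  i=7: C(8,7)·!1 = 8·0 = 0
  i=8: C(8,8)·!0 = 1·1 = 1
Total = 3235.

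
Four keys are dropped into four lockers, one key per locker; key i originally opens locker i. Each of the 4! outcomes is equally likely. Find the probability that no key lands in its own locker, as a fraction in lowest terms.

3/8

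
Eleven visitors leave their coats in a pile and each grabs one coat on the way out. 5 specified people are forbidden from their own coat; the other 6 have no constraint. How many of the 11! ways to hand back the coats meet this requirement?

25022880

Inclusion-exclusion on the 5 forbidden self-matches:
Σ_{j=0}^{5} (-1)^j C(5,j)(11-j)!
= C(5,0)·11! - C(5,1)·10! + C(5,2)·9! - C(5,3)·8! + C(5,4)·7! - C(5,5)·6!
= 39916800 - 18144000 + 3628800 - 403200 + 25200 - 720
= 25022880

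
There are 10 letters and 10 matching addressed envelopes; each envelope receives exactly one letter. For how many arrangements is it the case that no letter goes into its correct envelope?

1334961

!10 = 10! · Σ_{k=0}^{10} (-1)^k/k!
= 10! - 10!/1! + 10!/2! - 10!/3! + 10!/4! - 10!/5! + 10!/6! - 10!/7! + 10!/8! - 10!/9! + 10!/10!
= 3628800 - 3628800 + 1814400 - 604800 + 151200 - 30240 + 5040 - 720 + 90 - 10 + 1
= 1334961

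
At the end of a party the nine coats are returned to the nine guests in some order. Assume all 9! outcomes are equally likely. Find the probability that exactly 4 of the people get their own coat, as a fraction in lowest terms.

Favorable outcomes: C(9,4)·!5 = 126·44 = 5544.
Total outcomes: 9! = 362880.
Probability = 5544/362880 = 11/720.

11/720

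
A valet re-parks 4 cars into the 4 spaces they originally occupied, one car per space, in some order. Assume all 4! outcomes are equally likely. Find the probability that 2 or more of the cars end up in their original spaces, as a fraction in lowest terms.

7/24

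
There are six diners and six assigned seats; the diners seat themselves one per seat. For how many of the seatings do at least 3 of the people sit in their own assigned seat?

Sum C(6,i)·!(6-i) for i = 3..6:
  i=3: C(6,3)·!3 = 20·2 = 40
  i=4: C(6,4)·!2 = 15·1 = 15
  i=5: C(6,5)·!1 = 6·0 = 0
  i=6: C(6,6)·!0 = 1·1 = 1
Total = 56.

56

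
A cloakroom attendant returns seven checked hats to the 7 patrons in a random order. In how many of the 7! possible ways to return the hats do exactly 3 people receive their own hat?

Pick the 3 fixed positions: C(7,3) = 35 ways.
The remaining 4 must be deranged: !4 = 9.
Total: 35 × 9 = 315.

315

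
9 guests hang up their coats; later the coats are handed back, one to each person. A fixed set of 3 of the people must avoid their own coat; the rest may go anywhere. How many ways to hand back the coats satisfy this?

256320

Inclusion-exclusion on the 3 forbidden self-matches:
Σ_{j=0}^{3} (-1)^j C(3,j)(9-j)!
= C(3,0)·9! - C(3,1)·8! + C(3,2)·7! - C(3,3)·6!
= 362880 - 120960 + 15120 - 720
= 256320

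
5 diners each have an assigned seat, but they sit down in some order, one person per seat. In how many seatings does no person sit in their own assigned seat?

!5 = 5! · Σ_{k=0}^{5} (-1)^k/k!
= 5! - 5!/1! + 5!/2! - 5!/3! + 5!/4! - 5!/5!
= 120 - 120 + 60 - 20 + 5 - 1
= 44

44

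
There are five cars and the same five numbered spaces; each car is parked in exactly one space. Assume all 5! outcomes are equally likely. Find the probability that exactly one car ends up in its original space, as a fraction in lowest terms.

Favorable outcomes: C(5,1)·!4 = 5·9 = 45.
Total outcomes: 5! = 120.
Probability = 45/120 = 3/8.

3/8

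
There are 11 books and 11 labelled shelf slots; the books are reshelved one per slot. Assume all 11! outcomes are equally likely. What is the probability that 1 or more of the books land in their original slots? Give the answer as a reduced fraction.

2523223/3991680

Favorable outcomes: Σ_{i≥1} C(11,i)·!(11-i) = 11·1334961 + 55·133496 + 165·14833 + 330·1854 + 462·265 + 462·44 + 330·9 + 165·2 + 55·1 + 11·0 + 1·1 = 25232230.
Total outcomes: 11! = 39916800.
Probability = 25232230/39916800 = 2523223/3991680.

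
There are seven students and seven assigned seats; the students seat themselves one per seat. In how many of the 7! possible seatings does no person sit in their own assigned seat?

1854

The subfactorial !7 = [7!/e] (nearest integer).
7! = 5040, and 5040/e ≈ 1854.11, so !7 = 1854.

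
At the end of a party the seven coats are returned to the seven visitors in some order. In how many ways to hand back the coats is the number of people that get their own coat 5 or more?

22

# with exactly i fixed is C(7,i)·!(7-i); sum over i=5..7:
  i=5: C(7,5)·!2 = 21·1 = 21
  i=6: C(7,6)·!1 = 7·0 = 0
  i=7: C(7,7)·!0 = 1·1 = 1
Total = 22.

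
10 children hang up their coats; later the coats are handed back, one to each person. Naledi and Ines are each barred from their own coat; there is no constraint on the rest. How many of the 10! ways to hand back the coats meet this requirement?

2943360

Inclusion-exclusion on the 2 forbidden self-matches:
Σ_{j=0}^{2} (-1)^j C(2,j)(10-j)!
= C(2,0)·10! - C(2,1)·9! + C(2,2)·8!
= 3628800 - 725760 + 40320
= 2943360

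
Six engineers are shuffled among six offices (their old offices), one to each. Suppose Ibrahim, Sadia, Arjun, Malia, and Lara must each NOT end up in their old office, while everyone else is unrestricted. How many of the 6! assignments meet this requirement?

Let A_j be the event that the j-th constrained one is fixed. By inclusion-exclusion over the 5 events:
Σ_{j=0}^{5} (-1)^j C(5,j)(6-j)!
= C(5,0)·6! - C(5,1)·5! + C(5,2)·4! - C(5,3)·3! + C(5,4)·2! - C(5,5)·1!
= 720 - 600 + 240 - 60 + 10 - 1
= 309

309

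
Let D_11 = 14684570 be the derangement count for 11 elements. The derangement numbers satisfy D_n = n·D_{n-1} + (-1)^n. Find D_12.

176214841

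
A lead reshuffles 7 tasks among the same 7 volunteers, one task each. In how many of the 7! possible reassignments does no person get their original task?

1854

The number of derangements of 7 is !7 = Σ_{k=0}^{7} (-1)^k·7!/k!
= 7! - 7!/1! + 7!/2! - 7!/3! + 7!/4! - 7!/5! + 7!/6! - 7!/7!
= 5040 - 5040 + 2520 - 840 + 210 - 42 + 7 - 1
= 1854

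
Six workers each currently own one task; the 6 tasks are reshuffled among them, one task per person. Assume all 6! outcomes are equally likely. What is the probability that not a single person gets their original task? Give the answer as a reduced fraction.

53/144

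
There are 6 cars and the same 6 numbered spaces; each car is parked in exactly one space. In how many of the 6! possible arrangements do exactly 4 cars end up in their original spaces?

Pick the 4 fixed positions: C(6,4) = 15 ways.
The other 2 form a derangement: !2 = 1.
Total: 15 × 1 = 15.

15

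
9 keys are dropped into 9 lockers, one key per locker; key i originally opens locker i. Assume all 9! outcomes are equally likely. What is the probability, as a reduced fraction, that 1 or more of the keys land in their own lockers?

Favorable outcomes: Σ_{i≥1} C(9,i)·!(9-i) = 9·14833 + 36·1854 + 84·265 + 126·44 + 126·9 + 84·2 + 36·1 + 9·0 + 1·1 = 229384.
Total outcomes: 9! = 362880.
Probability = 229384/362880 = 28673/45360.

28673/45360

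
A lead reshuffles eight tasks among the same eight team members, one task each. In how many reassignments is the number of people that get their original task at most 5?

40291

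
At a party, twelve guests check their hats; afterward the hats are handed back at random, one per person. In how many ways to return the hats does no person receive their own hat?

176214841

!12 = 12! · Σ_{k=0}^{12} (-1)^k/k!
= 12! - 12!/1! + 12!/2! - 12!/3! + 12!/4! - 12!/5! + 12!/6! - 12!/7! + 12!/8! - 12!/9! + 12!/10! - 12!/11! + 12!/12!
= 479001600 - 479001600 + 239500800 - 79833600 + 19958400 - 3991680 + 665280 - 95040 + 11880 - 1320 + 132 - 12 + 1
= 176214841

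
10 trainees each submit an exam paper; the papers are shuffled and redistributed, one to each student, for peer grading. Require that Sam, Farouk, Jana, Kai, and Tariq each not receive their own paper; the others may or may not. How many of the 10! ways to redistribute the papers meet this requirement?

Let A_j be the event that the j-th constrained one is fixed. By inclusion-exclusion over the 5 events:
Σ_{j=0}^{5} (-1)^j C(5,j)(10-j)!
= C(5,0)·10! - C(5,1)·9! + C(5,2)·8! - C(5,3)·7! + C(5,4)·6! - C(5,5)·5!
= 3628800 - 1814400 + 403200 - 50400 + 3600 - 120
= 2170680

2170680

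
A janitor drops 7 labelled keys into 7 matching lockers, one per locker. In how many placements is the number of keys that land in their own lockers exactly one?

1855

Choose which one of the 7 is fixed: C(7,1) = 7.
The other 6 form a derangement: !6 = 265.
Total: 7 × 265 = 1855.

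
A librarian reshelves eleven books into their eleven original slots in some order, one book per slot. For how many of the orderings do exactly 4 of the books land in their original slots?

611820

Choose which 4 of the 11 are fixed: C(11,4) = 330.
The remaining 7 must be deranged: !7 = 1854.
Total: 330 × 1854 = 611820.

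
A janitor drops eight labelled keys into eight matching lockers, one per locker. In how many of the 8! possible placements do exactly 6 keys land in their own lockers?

Pick the 6 fixed positions: C(8,6) = 28 ways.
The remaining 2 must be deranged: !2 = 1.
Total: 28 × 1 = 28.

28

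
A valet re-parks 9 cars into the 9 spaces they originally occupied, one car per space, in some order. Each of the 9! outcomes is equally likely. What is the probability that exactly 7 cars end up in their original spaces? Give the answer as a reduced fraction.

1/10080

Favorable outcomes: C(9,7)·!2 = 36·1 = 36.
Total outcomes: 9! = 362880.
Probability = 36/362880 = 1/10080.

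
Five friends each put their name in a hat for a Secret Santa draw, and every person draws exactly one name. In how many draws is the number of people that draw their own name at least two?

31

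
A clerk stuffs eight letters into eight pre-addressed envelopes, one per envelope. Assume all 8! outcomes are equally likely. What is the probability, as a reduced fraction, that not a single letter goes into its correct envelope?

2119/5760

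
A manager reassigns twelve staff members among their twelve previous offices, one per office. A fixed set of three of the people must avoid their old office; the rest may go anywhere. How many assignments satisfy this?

Inclusion-exclusion on the 3 forbidden self-matches:
Σ_{j=0}^{3} (-1)^j C(3,j)(12-j)!
= C(3,0)·12! - C(3,1)·11! + C(3,2)·10! - C(3,3)·9!
= 479001600 - 119750400 + 10886400 - 362880
= 369774720

369774720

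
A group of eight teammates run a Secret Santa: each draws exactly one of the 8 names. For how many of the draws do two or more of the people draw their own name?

10655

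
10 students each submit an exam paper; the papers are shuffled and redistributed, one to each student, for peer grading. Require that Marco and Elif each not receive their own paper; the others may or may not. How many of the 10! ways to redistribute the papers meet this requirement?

Let A_j be the event that the j-th constrained one is fixed. By inclusion-exclusion over the 2 events:
Σ_{j=0}^{2} (-1)^j C(2,j)(10-j)!
= C(2,0)·10! - C(2,1)·9! + C(2,2)·8!
= 3628800 - 725760 + 40320
= 2943360

2943360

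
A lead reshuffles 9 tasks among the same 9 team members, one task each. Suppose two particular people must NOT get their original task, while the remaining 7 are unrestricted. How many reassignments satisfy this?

Inclusion-exclusion on the 2 forbidden self-matches:
Σ_{j=0}^{2} (-1)^j C(2,j)(9-j)!
= C(2,0)·9! - C(2,1)·8! + C(2,2)·7!
= 362880 - 80640 + 5040
= 287280

287280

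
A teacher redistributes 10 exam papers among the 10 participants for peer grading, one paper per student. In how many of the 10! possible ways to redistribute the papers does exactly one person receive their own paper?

Pick the single fixed position: C(10,1) = 10 ways.
The remaining 9 must be deranged: !9 = 133496.
Total: 10 × 133496 = 1334960.

1334960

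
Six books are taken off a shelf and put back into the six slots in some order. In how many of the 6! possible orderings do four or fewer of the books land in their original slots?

719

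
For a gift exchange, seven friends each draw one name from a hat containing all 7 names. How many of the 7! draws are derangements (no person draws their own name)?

1854

!7 = 7! · Σ_{k=0}^{7} (-1)^k/k!
= 7! - 7!/1! + 7!/2! - 7!/3! + 7!/4! - 7!/5! + 7!/6! - 7!/7!
= 5040 - 5040 + 2520 - 840 + 210 - 42 + 7 - 1
= 1854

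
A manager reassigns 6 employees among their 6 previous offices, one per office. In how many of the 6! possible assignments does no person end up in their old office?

265

Recurrence: !6 = 5·(!5 + !4).
!6 = 5·(44 + 9) = 5·53 = 265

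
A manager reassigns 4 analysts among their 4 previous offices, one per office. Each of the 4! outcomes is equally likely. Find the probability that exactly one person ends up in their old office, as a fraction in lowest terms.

1/3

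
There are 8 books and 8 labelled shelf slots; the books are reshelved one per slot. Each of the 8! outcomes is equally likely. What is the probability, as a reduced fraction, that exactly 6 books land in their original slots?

1/1440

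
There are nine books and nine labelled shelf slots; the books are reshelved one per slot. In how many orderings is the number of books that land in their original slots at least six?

205

# with exactly i fixed is C(9,i)·!(9-i); sum over i=6..9:
  i=6: C(9,6)·!3 = 84·2 = 168
  i=7: C(9,7)·!2 = 36·1 = 36
  i=8: C(9,8)·!1 = 9·0 = 0
  i=9: C(9,9)·!0 = 1·1 = 1
Total = 205.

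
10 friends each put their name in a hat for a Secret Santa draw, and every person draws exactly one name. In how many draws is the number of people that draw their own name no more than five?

Sum C(10,i)·!(10-i) for i = 0..5:
  i=0: C(10,0)·!10 = 1·1334961 = 1334961
  i=1: C(10,1)·!9 = 10·133496 = 1334960
  i=2: C(10,2)·!8 = 45·14833 = 667485
  i=3: C(10,3)·!7 = 120·1854 = 222480
  i=4: C(10,4)·!6 = 210·265 = 55650
  i=5: C(10,5)·!5 = 252·44 = 11088
Total = 3626624.

3626624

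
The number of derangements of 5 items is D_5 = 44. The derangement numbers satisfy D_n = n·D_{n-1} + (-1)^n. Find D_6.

D_6 = 6·44 + 1 = 265.

265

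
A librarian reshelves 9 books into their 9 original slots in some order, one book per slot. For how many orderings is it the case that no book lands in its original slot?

!9 is the nearest integer to 9!/e.
9! = 362880, and 362880/e ≈ 133496.09, so !9 = 133496.

133496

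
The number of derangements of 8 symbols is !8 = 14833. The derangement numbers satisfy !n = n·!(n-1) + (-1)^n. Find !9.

133496

!9 = 9·14833 - 1 = 133496.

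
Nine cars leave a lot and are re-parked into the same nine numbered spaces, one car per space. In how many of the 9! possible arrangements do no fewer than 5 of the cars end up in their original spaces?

1339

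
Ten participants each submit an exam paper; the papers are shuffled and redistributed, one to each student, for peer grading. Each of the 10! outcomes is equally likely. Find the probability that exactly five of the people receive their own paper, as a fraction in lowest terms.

11/3600

Favorable outcomes: C(10,5)·!5 = 252·44 = 11088.
Total outcomes: 10! = 3628800.
Probability = 11088/3628800 = 11/3600.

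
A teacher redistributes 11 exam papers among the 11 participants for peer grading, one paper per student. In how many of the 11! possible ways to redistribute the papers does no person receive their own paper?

14684570

Recurrence: !11 = 11·!10 + (-1)^11.
!11 = 11·1334961 - 1 = 14684570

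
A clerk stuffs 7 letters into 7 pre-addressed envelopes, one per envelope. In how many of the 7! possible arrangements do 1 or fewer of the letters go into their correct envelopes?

3709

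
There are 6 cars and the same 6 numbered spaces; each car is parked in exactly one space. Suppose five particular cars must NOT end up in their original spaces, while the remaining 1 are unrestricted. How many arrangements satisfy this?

Let A_j be the event that the j-th constrained one is fixed. By inclusion-exclusion over the 5 events:
Σ_{j=0}^{5} (-1)^j C(5,j)(6-j)!
= C(5,0)·6! - C(5,1)·5! + C(5,2)·4! - C(5,3)·3! + C(5,4)·2! - C(5,5)·1!
= 720 - 600 + 240 - 60 + 10 - 1
= 309

309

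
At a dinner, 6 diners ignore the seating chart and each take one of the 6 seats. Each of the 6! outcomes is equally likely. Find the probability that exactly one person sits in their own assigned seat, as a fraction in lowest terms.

11/30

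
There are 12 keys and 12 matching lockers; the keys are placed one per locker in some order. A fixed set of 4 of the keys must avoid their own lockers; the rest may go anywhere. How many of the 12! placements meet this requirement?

339696000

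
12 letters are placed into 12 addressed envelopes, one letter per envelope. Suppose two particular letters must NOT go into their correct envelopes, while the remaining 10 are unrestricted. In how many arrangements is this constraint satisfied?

402796800

Inclusion-exclusion on the 2 forbidden self-matches:
Σ_{j=0}^{2} (-1)^j C(2,j)(12-j)!
= C(2,0)·12! - C(2,1)·11! + C(2,2)·10!
= 479001600 - 79833600 + 3628800
= 402796800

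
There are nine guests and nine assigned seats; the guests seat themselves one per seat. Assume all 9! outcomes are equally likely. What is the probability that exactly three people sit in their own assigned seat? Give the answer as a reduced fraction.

Favorable outcomes: C(9,3)·!6 = 84·265 = 22260.
Total outcomes: 9! = 362880.
Probability = 22260/362880 = 53/864.

53/864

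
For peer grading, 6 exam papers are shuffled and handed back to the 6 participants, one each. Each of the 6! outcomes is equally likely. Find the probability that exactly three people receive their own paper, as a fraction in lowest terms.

Favorable outcomes: C(6,3)·!3 = 20·2 = 40.
Total outcomes: 6! = 720.
Probability = 40/720 = 1/18.

1/18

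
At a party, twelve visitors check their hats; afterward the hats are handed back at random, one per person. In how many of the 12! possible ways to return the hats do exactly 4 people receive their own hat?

Pick the 4 fixed positions: C(12,4) = 495 ways.
The remaining 8 must be deranged: !8 = 14833.
Total: 495 × 14833 = 7342335.

7342335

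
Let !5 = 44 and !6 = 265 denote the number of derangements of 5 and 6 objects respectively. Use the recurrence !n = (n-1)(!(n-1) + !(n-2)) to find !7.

1854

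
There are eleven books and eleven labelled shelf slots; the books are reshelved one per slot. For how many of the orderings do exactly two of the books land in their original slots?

Pick the 2 fixed positions: C(11,2) = 55 ways.
The other 9 form a derangement: !9 = 133496.
Total: 55 × 133496 = 7342280.

7342280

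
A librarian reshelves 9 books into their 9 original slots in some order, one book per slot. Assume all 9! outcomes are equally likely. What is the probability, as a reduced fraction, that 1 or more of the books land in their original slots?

28673/45360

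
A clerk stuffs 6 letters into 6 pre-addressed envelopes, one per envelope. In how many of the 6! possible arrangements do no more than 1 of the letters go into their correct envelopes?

529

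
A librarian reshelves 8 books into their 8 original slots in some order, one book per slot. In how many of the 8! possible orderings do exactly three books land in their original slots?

Pick the 3 fixed positions: C(8,3) = 56 ways.
The remaining 5 must be deranged: !5 = 44.
Total: 56 × 44 = 2464.

2464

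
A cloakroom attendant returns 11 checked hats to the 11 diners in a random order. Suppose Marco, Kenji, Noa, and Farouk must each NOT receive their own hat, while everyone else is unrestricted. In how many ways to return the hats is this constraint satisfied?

27422640

Inclusion-exclusion on the 4 forbidden self-matches:
Σ_{j=0}^{4} (-1)^j C(4,j)(11-j)!
= C(4,0)·11! - C(4,1)·10! + C(4,2)·9! - C(4,3)·8! + C(4,4)·7!
= 39916800 - 14515200 + 2177280 - 161280 + 5040
= 27422640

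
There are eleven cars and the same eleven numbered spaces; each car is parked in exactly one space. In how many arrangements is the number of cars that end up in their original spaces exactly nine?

55

Choose which 9 of the 11 are fixed: C(11,9) = 55.
The remaining 2 must be deranged: !2 = 1.
Total: 55 × 1 = 55.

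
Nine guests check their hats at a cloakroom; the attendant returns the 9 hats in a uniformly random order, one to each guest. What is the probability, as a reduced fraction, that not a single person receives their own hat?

Favorable outcomes: !9 = 133496.
Total outcomes: 9! = 362880.
Probability = 133496/362880 = 16687/45360.

16687/45360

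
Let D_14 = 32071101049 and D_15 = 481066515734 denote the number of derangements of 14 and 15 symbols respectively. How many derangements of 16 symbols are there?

7697064251745

D_16 = (16-1)·(D_15 + D_14) = 15·(481066515734 + 32071101049) = 15·513137616783 = 7697064251745.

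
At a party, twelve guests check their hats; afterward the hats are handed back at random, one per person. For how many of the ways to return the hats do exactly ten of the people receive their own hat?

Choose which 10 of the 12 are fixed: C(12,10) = 66.
The other 2 form a derangement: !2 = 1.
Total: 66 × 1 = 66.

66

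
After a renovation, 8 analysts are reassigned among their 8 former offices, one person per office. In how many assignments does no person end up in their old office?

14833

Use !n = n·!(n-1) + (-1)^n.
!8 = 8·1854 + 1 = 14833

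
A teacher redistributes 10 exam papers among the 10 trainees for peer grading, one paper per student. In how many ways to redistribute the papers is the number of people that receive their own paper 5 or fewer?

# with exactly i fixed is C(10,i)·!(10-i); sum over i=0..5:
  i=0: C(10,0)·!10 = 1·1334961 = 1334961
  i=1: C(10,1)·!9 = 10·133496 = 1334960
  i=2: C(10,2)·!8 = 45·14833 = 667485
  i=3: C(10,3)·!7 = 120·1854 = 222480
  i=4: C(10,4)·!6 = 210·265 = 55650
  i=5: C(10,5)·!5 = 252·44 = 11088
Total = 3626624.

3626624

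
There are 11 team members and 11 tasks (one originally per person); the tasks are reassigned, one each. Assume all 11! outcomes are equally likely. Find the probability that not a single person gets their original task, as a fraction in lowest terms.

Favorable outcomes: !11 = 14684570.
Total outcomes: 11! = 39916800.
Probability = 14684570/39916800 = 1468457/3991680.

1468457/3991680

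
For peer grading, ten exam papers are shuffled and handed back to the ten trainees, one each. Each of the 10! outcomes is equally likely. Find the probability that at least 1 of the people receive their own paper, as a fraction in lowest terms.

28319/44800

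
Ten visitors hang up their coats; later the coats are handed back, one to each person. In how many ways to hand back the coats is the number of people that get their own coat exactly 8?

45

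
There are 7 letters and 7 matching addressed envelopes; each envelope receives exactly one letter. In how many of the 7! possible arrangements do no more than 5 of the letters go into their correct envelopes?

# with exactly i fixed is C(7,i)·!(7-i); sum over i=0..5:
  i=0: C(7,0)·!7 = 1·1854 = 1854
  i=1: C(7,1)·!6 = 7·265 = 1855
  i=2: C(7,2)·!5 = 21·44 = 924
  i=3: C(7,3)·!4 = 35·9 = 315
  i=4: C(7,4)·!3 = 35·2 = 70
  i=5: C(7,5)·!2 = 21·1 = 21
Total = 5039.

5039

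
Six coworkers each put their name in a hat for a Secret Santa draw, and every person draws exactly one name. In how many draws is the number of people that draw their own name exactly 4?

15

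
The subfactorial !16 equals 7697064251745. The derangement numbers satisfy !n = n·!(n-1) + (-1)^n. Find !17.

130850092279664

!17 = 17·7697064251745 - 1 = 130850092279664.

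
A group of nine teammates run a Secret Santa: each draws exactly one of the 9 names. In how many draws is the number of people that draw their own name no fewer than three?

29143

Sum C(9,i)·!(9-i) for i = 3..9:
  i=3: C(9,3)·!6 = 84·265 = 22260
  i=4: C(9,4)·!5 = 126·44 = 5544
  i=5: C(9,5)·!4 = 126·9 = 1134
  i=6: C(9,6)·!3 = 84·2 = 168
  i=7: C(9,7)·!2 = 36·1 = 36
  i=8: C(9,8)·!1 = 9·0 = 0
  i=9: C(9,9)·!0 = 1·1 = 1
Total = 29143.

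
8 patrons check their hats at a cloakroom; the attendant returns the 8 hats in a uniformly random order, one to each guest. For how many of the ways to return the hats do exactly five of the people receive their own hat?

112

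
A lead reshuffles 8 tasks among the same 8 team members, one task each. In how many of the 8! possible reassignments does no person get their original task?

!8 is the nearest integer to 8!/e.
8! = 40320, and 40320/e ≈ 14832.90, so !8 = 14833.

14833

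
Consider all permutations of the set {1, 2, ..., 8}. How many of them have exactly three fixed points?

2464

Choose which 3 of the 8 are fixed: C(8,3) = 56.
The remaining 5 must be deranged: !5 = 44.
Total: 56 × 44 = 2464.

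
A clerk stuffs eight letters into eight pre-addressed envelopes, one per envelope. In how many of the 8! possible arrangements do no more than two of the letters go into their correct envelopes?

Sum C(8,i)·!(8-i) for i = 0..2:
  i=0: C(8,0)·!8 = 1·14833 = 14833
  i=1: C(8,1)·!7 = 8·1854 = 14832
  i=2: C(8,2)·!6 = 28·265 = 7420
Total = 37085.

37085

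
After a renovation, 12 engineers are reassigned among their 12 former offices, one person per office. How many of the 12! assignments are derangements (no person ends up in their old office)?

176214841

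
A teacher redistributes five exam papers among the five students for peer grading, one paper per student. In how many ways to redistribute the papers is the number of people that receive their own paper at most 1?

Sum C(5,i)·!(5-i) for i = 0..1:
  i=0: C(5,0)·!5 = 1·44 = 44
  i=1: C(5,1)·!4 = 5·9 = 45
Total = 89.

89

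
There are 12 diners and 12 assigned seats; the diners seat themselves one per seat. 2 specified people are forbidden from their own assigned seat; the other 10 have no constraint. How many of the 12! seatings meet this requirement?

402796800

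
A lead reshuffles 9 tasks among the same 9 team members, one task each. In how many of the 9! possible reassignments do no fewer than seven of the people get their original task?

37

# with exactly i fixed is C(9,i)·!(9-i); sum over i=7..9:
  i=7: C(9,7)·!2 = 36·1 = 36
  i=8: C(9,8)·!1 = 9·0 = 0
  i=9: C(9,9)·!0 = 1·1 = 1
Total = 37.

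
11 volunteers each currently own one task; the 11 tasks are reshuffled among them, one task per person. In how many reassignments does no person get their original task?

14684570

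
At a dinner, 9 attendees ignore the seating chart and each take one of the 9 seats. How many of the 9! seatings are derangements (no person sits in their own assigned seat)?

133496

The number of derangements of 9 is !9 = Σ_{k=0}^{9} (-1)^k·9!/k!
= 9! - 9!/1! + 9!/2! - 9!/3! + 9!/4! - 9!/5! + 9!/6! - 9!/7! + 9!/8! - 9!/9!
= 362880 - 362880 + 181440 - 60480 + 15120 - 3024 + 504 - 72 + 9 - 1
= 133496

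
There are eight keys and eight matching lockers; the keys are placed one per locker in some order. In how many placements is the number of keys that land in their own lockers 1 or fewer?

Sum C(8,i)·!(8-i) for i = 0..1:
  i=0: C(8,0)·!8 = 1·14833 = 14833
  i=1: C(8,1)·!7 = 8·1854 = 14832
Total = 29665.

29665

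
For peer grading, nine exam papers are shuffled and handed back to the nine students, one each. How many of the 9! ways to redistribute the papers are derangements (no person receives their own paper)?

133496

!9 = 9! · Σ_{k=0}^{9} (-1)^k/k!
= 9! - 9!/1! + 9!/2! - 9!/3! + 9!/4! - 9!/5! + 9!/6! - 9!/7! + 9!/8! - 9!/9!
= 362880 - 362880 + 181440 - 60480 + 15120 - 3024 + 504 - 72 + 9 - 1
= 133496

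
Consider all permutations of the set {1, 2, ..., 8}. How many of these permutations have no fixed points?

14833

Recurrence: !8 = 8·!7 + (-1)^8.
!8 = 8·1854 + 1 = 14833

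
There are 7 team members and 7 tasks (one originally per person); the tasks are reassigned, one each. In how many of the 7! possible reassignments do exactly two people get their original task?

924

Choose which 2 of the 7 are fixed: C(7,2) = 21.
The remaining 5 must be deranged: !5 = 44.
Total: 21 × 44 = 924.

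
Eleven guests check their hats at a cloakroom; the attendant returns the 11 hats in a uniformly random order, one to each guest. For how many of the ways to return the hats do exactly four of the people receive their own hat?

611820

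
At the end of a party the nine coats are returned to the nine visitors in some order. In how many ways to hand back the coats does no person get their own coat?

133496

!9 is the nearest integer to 9!/e.
9! = 362880, and 362880/e ≈ 133496.09, so !9 = 133496.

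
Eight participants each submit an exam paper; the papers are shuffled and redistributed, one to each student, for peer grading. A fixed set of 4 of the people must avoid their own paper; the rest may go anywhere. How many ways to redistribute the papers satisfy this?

24024

Inclusion-exclusion on the 4 forbidden self-matches:
Σ_{j=0}^{4} (-1)^j C(4,j)(8-j)!
= C(4,0)·8! - C(4,1)·7! + C(4,2)·6! - C(4,3)·5! + C(4,4)·4!
= 40320 - 20160 + 4320 - 480 + 24
= 24024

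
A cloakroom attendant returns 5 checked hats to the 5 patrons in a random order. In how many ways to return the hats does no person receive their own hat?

44

Recurrence: !5 = 4·(!4 + !3).
!5 = 4·(9 + 2) = 4·11 = 44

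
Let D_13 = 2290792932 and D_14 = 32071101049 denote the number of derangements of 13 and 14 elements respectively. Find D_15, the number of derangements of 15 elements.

D_15 = (15-1)·(D_14 + D_13) = 14·(32071101049 + 2290792932) = 14·34361893981 = 481066515734.

481066515734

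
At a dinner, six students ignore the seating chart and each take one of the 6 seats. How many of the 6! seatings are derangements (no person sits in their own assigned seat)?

265

!6 = 6! · Σ_{k=0}^{6} (-1)^k/k!
= 6! - 6!/1! + 6!/2! - 6!/3! + 6!/4! - 6!/5! + 6!/6!
= 720 - 720 + 360 - 120 + 30 - 6 + 1
= 265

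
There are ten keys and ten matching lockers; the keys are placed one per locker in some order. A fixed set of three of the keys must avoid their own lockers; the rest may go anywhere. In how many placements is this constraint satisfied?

Inclusion-exclusion on the 3 forbidden self-matches:
Σ_{j=0}^{3} (-1)^j C(3,j)(10-j)!
= C(3,0)·10! - C(3,1)·9! + C(3,2)·8! - C(3,3)·7!
= 3628800 - 1088640 + 120960 - 5040
= 2656080

2656080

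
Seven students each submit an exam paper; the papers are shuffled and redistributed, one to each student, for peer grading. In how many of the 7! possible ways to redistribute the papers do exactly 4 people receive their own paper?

70

Choose which 4 of the 7 are fixed: C(7,4) = 35.
The remaining 3 must be deranged: !3 = 2.
Total: 35 × 2 = 70.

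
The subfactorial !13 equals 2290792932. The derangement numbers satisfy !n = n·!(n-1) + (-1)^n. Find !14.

32071101049

!14 = 14·2290792932 + 1 = 32071101049.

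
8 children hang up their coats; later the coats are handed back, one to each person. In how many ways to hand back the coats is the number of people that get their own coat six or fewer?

40319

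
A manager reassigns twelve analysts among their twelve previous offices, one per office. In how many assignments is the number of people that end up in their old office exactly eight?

4455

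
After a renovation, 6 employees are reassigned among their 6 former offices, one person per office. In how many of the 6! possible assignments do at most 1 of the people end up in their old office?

Sum C(6,i)·!(6-i) for i = 0..1:
  i=0: C(6,0)·!6 = 1·265 = 265
  i=1: C(6,1)·!5 = 6·44 = 264
Total = 529.

529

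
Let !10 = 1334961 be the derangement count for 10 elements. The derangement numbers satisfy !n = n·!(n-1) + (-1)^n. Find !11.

14684570

!11 = 11·1334961 - 1 = 14684570.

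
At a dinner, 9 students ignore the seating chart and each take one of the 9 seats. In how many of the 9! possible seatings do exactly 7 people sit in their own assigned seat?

36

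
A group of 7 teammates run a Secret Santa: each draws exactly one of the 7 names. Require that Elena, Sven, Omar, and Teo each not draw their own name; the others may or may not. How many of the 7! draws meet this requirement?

Let A_j be the event that the j-th constrained one is fixed. By inclusion-exclusion over the 4 events:
Σ_{j=0}^{4} (-1)^j C(4,j)(7-j)!
= C(4,0)·7! - C(4,1)·6! + C(4,2)·5! - C(4,3)·4! + C(4,4)·3!
= 5040 - 2880 + 720 - 96 + 6
= 2790

2790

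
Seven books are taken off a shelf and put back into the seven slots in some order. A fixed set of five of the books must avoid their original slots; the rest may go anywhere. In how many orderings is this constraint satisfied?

2428

Let A_j be the event that the j-th constrained one is fixed. By inclusion-exclusion over the 5 events:
Σ_{j=0}^{5} (-1)^j C(5,j)(7-j)!
= C(5,0)·7! - C(5,1)·6! + C(5,2)·5! - C(5,3)·4! + C(5,4)·3! - C(5,5)·2!
= 5040 - 3600 + 1200 - 240 + 30 - 2
= 2428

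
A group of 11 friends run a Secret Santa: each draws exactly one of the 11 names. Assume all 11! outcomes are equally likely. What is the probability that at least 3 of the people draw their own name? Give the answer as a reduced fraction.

Favorable outcomes: Σ_{i≥3} C(11,i)·!(11-i) = 165·14833 + 330·1854 + 462·265 + 462·44 + 330·9 + 165·2 + 55·1 + 11·0 + 1·1 = 3205379.
Total outcomes: 11! = 39916800.
Probability = 3205379/39916800 = 3205379/39916800.

3205379/39916800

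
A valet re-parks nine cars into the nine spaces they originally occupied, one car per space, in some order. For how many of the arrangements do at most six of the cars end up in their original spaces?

Sum C(9,i)·!(9-i) for i = 0..6:
  i=0: C(9,0)·!9 = 1·133496 = 133496
  i=1: C(9,1)·!8 = 9·14833 = 133497
  i=2: C(9,2)·!7 = 36·1854 = 66744
  i=3: C(9,3)·!6 = 84·265 = 22260
  i=4: C(9,4)·!5 = 126·44 = 5544
  i=5: C(9,5)·!4 = 126·9 = 1134
  i=6: C(9,6)·!3 = 84·2 = 168
Total = 362843.

362843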